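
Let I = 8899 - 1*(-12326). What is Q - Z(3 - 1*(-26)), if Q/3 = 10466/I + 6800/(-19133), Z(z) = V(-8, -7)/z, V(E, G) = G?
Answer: 2569125187/3925613275 ≈ 0.65445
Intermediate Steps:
I = 21225 (I = 8899 + 12326 = 21225)
Z(z) = -7/z
Q = 55915978/135365975 (Q = 3*(10466/21225 + 6800/(-19133)) = 3*(10466*(1/21225) + 6800*(-1/19133)) = 3*(10466/21225 - 6800/19133) = 3*(55915978/406097925) = 55915978/135365975 ≈ 0.41307)
Q - Z(3 - 1*(-26)) = 55915978/135365975 - (-7)/(3 - 1*(-26)) = 55915978/135365975 - (-7)/(3 + 26) = 55915978/135365975 - (-7)/29 = 55915978/135365975 - 1*(-7/29) = 55915978/135365975 + 7/29 = 2569125187/3925613275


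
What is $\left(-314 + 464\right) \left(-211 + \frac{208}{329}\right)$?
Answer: $- \frac{10381650}{329} \approx -31555.0$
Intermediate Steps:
$\left(-314 + 464\right) \left(-211 + \frac{208}{329}\right) = 150 \left(-211 + 208 \cdot \frac{1}{329}\right) = 150 \left(-211 + \frac{208}{329}\right) = 150 \left(- \frac{69211}{329}\right) = - \frac{10381650}{329}$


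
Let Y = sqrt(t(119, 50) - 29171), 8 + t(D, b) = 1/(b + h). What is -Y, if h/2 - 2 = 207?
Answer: -I*sqrt(177525023)/78 ≈ -170.82*I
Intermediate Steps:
h = 418 (h = 4 + 2*207 = 4 + 414 = 418)
t(D, b) = -8 + 1/(418 + b) (t(D, b) = -8 + 1/(b + 418) = -8 + 1/(418 + b))
Y = I*sqrt(177525023)/78 (Y = sqrt((-3343 - 8*50)/(418 + 50) - 29171) = sqrt((-3343 - 400)/468 - 29171) = sqrt((1/468)*(-3743) - 29171) = sqrt(-3743/468 - 29171) = sqrt(-13655771/468) = I*sqrt(177525023)/78 ≈ 170.82*I)
-Y = -I*sqrt(177525023)/78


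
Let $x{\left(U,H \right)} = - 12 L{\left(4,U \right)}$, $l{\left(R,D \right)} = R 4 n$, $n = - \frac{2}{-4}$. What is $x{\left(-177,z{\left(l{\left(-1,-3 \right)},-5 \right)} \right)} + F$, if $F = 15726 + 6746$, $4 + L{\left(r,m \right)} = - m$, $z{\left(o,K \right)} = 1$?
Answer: $20396$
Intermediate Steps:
$n = \frac{1}{2}$ ($n = \left(-2\right) \left(- \frac{1}{4}\right) = \frac{1}{2} \approx 0.5$)
$l{\left(R,D \right)} = 2 R$ ($l{\left(R,D \right)} = R 4 \cdot \frac{1}{2} = 4 R \frac{1}{2} = 2 R$)
$L{\left(r,m \right)} = -4 - m$
$x{\left(U,H \right)} = 48 + 12 U$ ($x{\left(U,H \right)} = - 12 \left(-4 - U\right) = 48 + 12 U$)
$F = 22472$
$x{\left(-177,z{\left(l{\left(-1,-3 \right)},-5 \right)} \right)} + F = \left(48 + 12 \left(-177\right)\right) + 22472 = \left(48 - 2124\right) + 22472 = -2076 + 22472 = 20396$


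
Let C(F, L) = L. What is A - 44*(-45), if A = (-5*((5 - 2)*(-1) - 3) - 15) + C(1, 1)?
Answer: 1996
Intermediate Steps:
A = 16 (A = (-5*((5 - 2)*(-1) - 3) - 15) + 1 = (-5*(3*(-1) - 3) - 15) + 1 = (-5*(-3 - 3) - 15) + 1 = (-5*(-6) - 15) + 1 = (30 - 15) + 1 = 15 + 1 = 16)
A - 44*(-45) = 16 - 44*(-45) = 16 + 1980 = 1996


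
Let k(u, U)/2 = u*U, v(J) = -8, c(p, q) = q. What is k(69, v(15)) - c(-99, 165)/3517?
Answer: -3882933/3517 ≈ -1104.0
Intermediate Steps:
k(u, U) = 2*U*u (k(u, U) = 2*(u*U) = 2*(U*u) = 2*U*u)
k(69, v(15)) - c(-99, 165)/3517 = 2*(-8)*69 - 165/3517 = -1104 - 165/3517 = -3882933/3517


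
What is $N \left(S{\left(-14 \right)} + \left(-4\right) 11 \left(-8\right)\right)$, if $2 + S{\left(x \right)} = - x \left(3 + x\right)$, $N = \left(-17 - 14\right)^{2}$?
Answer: $188356$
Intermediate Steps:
$N = 961$ ($N = \left(-31\right)^{2} = 961$)
$S{\left(x \right)} = -2 - x \left(3 + x\right)$
$N \left(S{\left(-14 \right)} + \left(-4\right) 11 \left(-8\right)\right) = 961 \left(\left(-2 - \left(-14\right)^{2} - -42\right) + \left(-4\right) 11 \left(-8\right)\right) = 961 \left(\left(-2 - 196 + 42\right) - -352\right) = 961 \left(\left(-2 - 196 + 42\right) + 352\right) = 961 \left(-156 + 352\right) = 961 \cdot 196 = 188356$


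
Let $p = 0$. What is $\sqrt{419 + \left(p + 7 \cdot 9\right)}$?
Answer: $\sqrt{482} \approx 21.954$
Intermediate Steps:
$\sqrt{419 + \left(p + 7 \cdot 9\right)} = \sqrt{419 + \left(0 + 7 \cdot 9\right)} = \sqrt{419 + \left(0 + 63\right)} = \sqrt{419 + 63} = \sqrt{482}$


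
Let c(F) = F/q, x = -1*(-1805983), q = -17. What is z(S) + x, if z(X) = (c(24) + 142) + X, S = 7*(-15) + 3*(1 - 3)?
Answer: 30702214/17 ≈ 1.8060e+6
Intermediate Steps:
x = 1805983
c(F) = -F/17 (c(F) = F/(-17) = F*(-1/17) = -F/17)
S = -111 (S = -105 + 3*(-2) = -105 - 6 = -111)
z(X) = 2390/17 + X (z(X) = (-1/17*24 + 142) + X = (-24/17 + 142) + X = 2390/17 + X)
z(S) + x = (2390/17 - 111) + 1805983 = 503/17 + 1805983 = 30702214/17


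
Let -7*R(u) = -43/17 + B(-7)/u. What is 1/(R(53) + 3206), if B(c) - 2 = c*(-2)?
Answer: 6307/20222249 ≈ 0.00031188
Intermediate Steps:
B(c) = 2 - 2*c (B(c) = 2 + c*(-2) = 2 - 2*c)
R(u) = 43/119 - 16/(7*u) (R(u) = -(-43/17 + (2 - 2*(-7))/u)/7 = -(-43*1/17 + (2 + 14)/u)/7 = -(-43/17 + 16/u)/7 = 43/119 - 16/(7*u))
1/(R(53) + 3206) = 1/((1/119)*(-272 + 43*53)/53 + 3206) = 1/((1/119)*(1/53)*(-272 + 2279) + 3206) = 1/((1/119)*(1/53)*2007 + 3206) = 1/(2007/6307 + 3206) = 1/(20222249/6307) = 6307/20222249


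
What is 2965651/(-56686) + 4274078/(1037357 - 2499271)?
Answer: -2288903550761/41435028502 ≈ -55.241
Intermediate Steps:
2965651/(-56686) + 4274078/(1037357 - 2499271) = 2965651*(-1/56686) + 4274078/(-1461914) = -2965651/56686 + 4274078*(-1/1461914) = -2965651/56686 - 2137039/730957 = -2288903550761/41435028502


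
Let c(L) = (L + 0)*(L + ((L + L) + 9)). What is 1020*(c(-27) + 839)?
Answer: 2838660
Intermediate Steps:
c(L) = L*(9 + 3*L) (c(L) = L*(L + (2*L + 9)) = L*(L + (9 + 2*L)) = L*(9 + 3*L))
1020*(c(-27) + 839) = 1020*(3*(-27)*(3 - 27) + 839) = 1020*(3*(-27)*(-24) + 839) = 1020*(1944 + 839) = 1020*2783 = 2838660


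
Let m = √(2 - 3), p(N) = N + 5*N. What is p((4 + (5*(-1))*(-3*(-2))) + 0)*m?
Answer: -156*I ≈ -156.0*I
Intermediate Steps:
p(N) = 6*N
m = I (m = √(-1) = I ≈ 1.0*I)
p((4 + (5*(-1))*(-3*(-2))) + 0)*m = (6*((4 + (5*(-1))*(-3*(-2))) + 0))*I = (6*((4 - 5*6) + 0))*I = (6*((4 - 30) + 0))*I = (6*(-26 + 0))*I = (6*(-26))*I = -156*I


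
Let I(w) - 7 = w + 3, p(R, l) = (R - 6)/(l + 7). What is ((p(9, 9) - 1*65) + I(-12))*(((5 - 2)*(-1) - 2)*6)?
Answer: 16035/8 ≈ 2004.4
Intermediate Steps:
p(R, l) = (-6 + R)/(7 + l)
I(w) = 10 + w (I(w) = 7 + (w + 3) = 7 + (3 + w) = 10 + w)
((p(9, 9) - 1*65) + I(-12))*(((5 - 2)*(-1) - 2)*6) = (((-6 + 9)/(7 + 9) - 1*65) + (10 - 12))*(((5 - 2)*(-1) - 2)*6) = ((3/16 - 65) - 2)*((3*(-1) - 2)*6) = (((1/16)*3 - 65) - 2)*((-3 - 2)*6) = ((3/16 - 65) - 2)*(-5*6) = (-1037/16 - 2)*(-30) = -1069/16*(-30) = 16035/8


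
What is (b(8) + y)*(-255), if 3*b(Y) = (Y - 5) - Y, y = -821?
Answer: 209780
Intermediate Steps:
b(Y) = -5/3 (b(Y) = ((Y - 5) - Y)/3 = ((-5 + Y) - Y)/3 = (⅓)*(-5) = -5/3)
(b(8) + y)*(-255) = (-5/3 - 821)*(-255) = -2468/3*(-255) = 209780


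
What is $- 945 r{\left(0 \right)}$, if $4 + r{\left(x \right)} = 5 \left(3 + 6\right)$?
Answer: $-38745$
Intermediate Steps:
$r{\left(x \right)} = 41$ ($r{\left(x \right)} = -4 + 5 \left(3 + 6\right) = -4 + 5 \cdot 9 = -4 + 45 = 41$)
$- 945 r{\left(0 \right)} = \left(-945\right) 41 = -38745$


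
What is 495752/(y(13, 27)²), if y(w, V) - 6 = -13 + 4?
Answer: 495752/9 ≈ 55084.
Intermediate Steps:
y(w, V) = -3 (y(w, V) = 6 + (-13 + 4) = 6 - 9 = -3)
495752/(y(13, 27)²) = 495752/((-3)²) = 495752/9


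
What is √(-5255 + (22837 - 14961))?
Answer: √2621 ≈ 51.196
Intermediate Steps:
√(-5255 + (22837 - 14961)) = √(-5255 + 7876) = √2621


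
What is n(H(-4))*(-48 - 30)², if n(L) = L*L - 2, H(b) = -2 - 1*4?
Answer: 206856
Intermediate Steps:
H(b) = -6 (H(b) = -2 - 4 = -6)
n(L) = -2 + L² (n(L) = L² - 2 = -2 + L²)
n(H(-4))*(-48 - 30)² = (-2 + (-6)²)*(-48 - 30)² = (-2 + 36)*(-78)² = 34*6084 = 206856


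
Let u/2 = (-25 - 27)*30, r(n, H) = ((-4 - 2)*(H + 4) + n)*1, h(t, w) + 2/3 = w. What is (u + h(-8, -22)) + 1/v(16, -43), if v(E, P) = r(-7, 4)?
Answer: -518543/165 ≈ -3142.7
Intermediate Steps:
h(t, w) = -2/3 + w
r(n, H) = -24 + n - 6*H (r(n, H) = (-6*(4 + H) + n)*1 = ((-24 - 6*H) + n)*1 = (-24 + n - 6*H)*1 = -24 + n - 6*H)
v(E, P) = -55 (v(E, P) = -24 - 7 - 6*4 = -24 - 7 - 24 = -55)
u = -3120 (u = 2*((-25 - 27)*30) = 2*(-52*30) = 2*(-1560) = -3120)
(u + h(-8, -22)) + 1/v(16, -43) = (-3120 + (-2/3 - 22)) + 1/(-55) = (-3120 - 68/3) - 1/55 = -9428/3 - 1/55 = -518543/165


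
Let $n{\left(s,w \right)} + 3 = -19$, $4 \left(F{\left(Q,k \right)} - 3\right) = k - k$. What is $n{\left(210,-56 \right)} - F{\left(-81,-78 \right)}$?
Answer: $-25$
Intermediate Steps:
$F{\left(Q,k \right)} = 3$ ($F{\left(Q,k \right)} = 3 + \frac{k - k}{4} = 3 + \frac{1}{4} \cdot 0 = 3 + 0 = 3$)
$n{\left(s,w \right)} = -22$ ($n{\left(s,w \right)} = -3 - 19 = -22$)
$n{\left(210,-56 \right)} - F{\left(-81,-78 \right)} = -22 - 3 = -25$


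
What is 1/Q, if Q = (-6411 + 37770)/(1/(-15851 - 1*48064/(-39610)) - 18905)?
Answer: -1978124826540/3281249205419 ≈ -0.60286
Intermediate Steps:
Q = -3281249205419/1978124826540 (Q = 31359/(1/(-15851 - 48064*(-1/39610)) - 18905) = 31359/(1/(-15851 + 24032/19805) - 18905) = 31359/(1/(-313905023/19805) - 18905) = 31359/(-19805/313905023 - 18905) = 31359/(-5934374479620/313905023) = 31359*(-313905023/5934374479620) = -3281249205419/1978124826540 ≈ -1.6588)
1/Q = 1/(-3281249205419/1978124826540) = -1978124826540/3281249205419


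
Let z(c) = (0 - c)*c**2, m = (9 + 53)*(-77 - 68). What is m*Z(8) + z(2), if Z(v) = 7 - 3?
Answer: -35968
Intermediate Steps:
m = -8990 (m = 62*(-145) = -8990)
Z(v) = 4
z(c) = -c**3 (z(c) = (-c)*c**2 = -c**3)
m*Z(8) + z(2) = -8990*4 - 1*2**3 = -35960 - 1*8 = -35960 - 8 = -35968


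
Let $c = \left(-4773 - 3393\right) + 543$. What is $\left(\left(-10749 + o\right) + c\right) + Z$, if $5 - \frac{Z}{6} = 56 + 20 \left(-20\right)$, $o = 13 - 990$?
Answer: $-17255$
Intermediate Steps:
$o = -977$ ($o = 13 - 990 = -977$)
$c = -7623$ ($c = -8166 + 543 = -7623$)
$Z = 2094$ ($Z = 30 - 6 \left(56 + 20 \left(-20\right)\right) = 30 - 6 \left(56 - 400\right) = 30 - -2064 = 30 + 2064 = 2094$)
$\left(\left(-10749 + o\right) + c\right) + Z = \left(\left(-10749 - 977\right) - 7623\right) + 2094 = \left(-11726 - 7623\right) + 2094 = -19349 + 2094 = -17255$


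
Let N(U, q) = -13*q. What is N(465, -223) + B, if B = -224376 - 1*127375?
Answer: -348852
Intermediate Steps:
B = -351751 (B = -224376 - 127375 = -351751)
N(465, -223) + B = -13*(-223) - 351751 = 2899 - 351751 = -348852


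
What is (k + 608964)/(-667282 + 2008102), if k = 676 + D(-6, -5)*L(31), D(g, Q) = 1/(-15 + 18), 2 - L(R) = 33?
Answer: 1828889/4022460 ≈ 0.45467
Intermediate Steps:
L(R) = -31 (L(R) = 2 - 1*33 = 2 - 33 = -31)
D(g, Q) = ⅓ (D(g, Q) = 1/3 = ⅓)
k = 1997/3 (k = 676 + (⅓)*(-31) = 676 - 31/3 = 1997/3 ≈ 665.67)
(k + 608964)/(-667282 + 2008102) = (1997/3 + 608964)/(-667282 + 2008102) = (1828889/3)/1340820 = (1828889/3)*(1/1340820) = 1828889/4022460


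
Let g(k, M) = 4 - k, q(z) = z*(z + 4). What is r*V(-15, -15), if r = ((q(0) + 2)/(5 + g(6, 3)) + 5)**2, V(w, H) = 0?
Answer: 0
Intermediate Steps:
q(z) = z*(4 + z)
r = 289/9 (r = ((0*(4 + 0) + 2)/(5 + (4 - 1*6)) + 5)**2 = ((0*4 + 2)/(5 + (4 - 6)) + 5)**2 = ((0 + 2)/(5 - 2) + 5)**2 = (2/3 + 5)**2 = (17/3)**2 = 289/9 ≈ 32.111)
r*V(-15, -15) = (289/9)*0 = 0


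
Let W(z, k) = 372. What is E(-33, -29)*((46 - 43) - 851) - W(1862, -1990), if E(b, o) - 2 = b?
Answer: 25916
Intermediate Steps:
E(b, o) = 2 + b
E(-33, -29)*((46 - 43) - 851) - W(1862, -1990) = (2 - 33)*((46 - 43) - 851) - 1*372 = -31*(3 - 851) - 372 = -31*(-848) - 372 = 26288 - 372 = 25916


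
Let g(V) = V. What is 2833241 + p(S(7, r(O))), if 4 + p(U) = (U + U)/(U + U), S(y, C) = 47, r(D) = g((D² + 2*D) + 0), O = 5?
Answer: 2833238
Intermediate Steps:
r(D) = D² + 2*D (r(D) = (D² + 2*D) + 0 = D² + 2*D)
p(U) = -3 (p(U) = -4 + (U + U)/(U + U) = -4 + (2*U)/((2*U)) = -4 + (2*U)*(1/(2*U)) = -4 + 1 = -3)
2833241 + p(S(7, r(O))) = 2833241 - 3 = 2833238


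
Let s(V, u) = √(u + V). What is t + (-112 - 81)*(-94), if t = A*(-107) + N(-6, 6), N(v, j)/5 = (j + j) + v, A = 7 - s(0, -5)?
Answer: 17423 + 107*I*√5 ≈ 17423.0 + 239.26*I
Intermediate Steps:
s(V, u) = √(V + u)
A = 7 - I*√5 (A = 7 - √(0 - 5) = 7 - √(-5) = 7 - I*√5 ≈ 7.0 - 2.2361*I)
N(v, j) = 5*v + 10*j (N(v, j) = 5*((j + j) + v) = 5*(2*j + v) = 5*(v + 2*j) = 5*v + 10*j)
t = -719 + 107*I*√5 (t = (7 - I*√5)*(-107) + (5*(-6) + 10*6) = (-749 + 107*I*√5) + (-30 + 60) = (-749 + 107*I*√5) + 30 = -719 + 107*I*√5 ≈ -719.0 + 239.26*I)
t + (-112 - 81)*(-94) = (-719 + 107*I*√5) + (-112 - 81)*(-94) = (-719 + 107*I*√5) - 193*(-94) = (-719 + 107*I*√5) + 18142 = 17423 + 107*I*√5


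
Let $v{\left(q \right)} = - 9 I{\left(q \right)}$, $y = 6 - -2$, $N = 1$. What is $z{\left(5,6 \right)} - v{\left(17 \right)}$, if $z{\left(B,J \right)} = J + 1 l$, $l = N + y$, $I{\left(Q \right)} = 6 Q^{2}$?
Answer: $15621$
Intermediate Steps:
$y = 8$ ($y = 6 + 2 = 8$)
$l = 9$ ($l = 1 + 8 = 9$)
$v{\left(q \right)} = - 54 q^{2}$ ($v{\left(q \right)} = - 9 \cdot 6 q^{2} = - 54 q^{2}$)
$z{\left(B,J \right)} = 9 + J$ ($z{\left(B,J \right)} = J + 1 \cdot 9 = J + 9 = 9 + J$)
$z{\left(5,6 \right)} - v{\left(17 \right)} = \left(9 + 6\right) - - 54 \cdot 17^{2} = 15 - \left(-54\right) 289 = 15 - -15606 = 15 + 15606 = 15621$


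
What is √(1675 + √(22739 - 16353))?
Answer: √(1675 + √6386) ≈ 41.892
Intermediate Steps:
√(1675 + √(22739 - 16353)) = √(1675 + √6386)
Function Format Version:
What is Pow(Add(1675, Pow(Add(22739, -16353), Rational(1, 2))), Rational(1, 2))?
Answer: Pow(Add(1675, Pow(6386, Rational(1, 2))), Rational(1, 2)) ≈ 41.892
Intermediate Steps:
Pow(Add(1675, Pow(Add(22739, -16353), Rational(1, 2))), Rational(1, 2)) = Pow(Add(1675, Pow(6386, Rational(1, 2))), Rational(1, 2))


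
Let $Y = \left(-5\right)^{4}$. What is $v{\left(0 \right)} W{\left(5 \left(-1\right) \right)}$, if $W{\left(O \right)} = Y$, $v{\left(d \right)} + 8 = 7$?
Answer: $-625$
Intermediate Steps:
$v{\left(d \right)} = -1$ ($v{\left(d \right)} = -8 + 7 = -1$)
$Y = 625$
$W{\left(O \right)} = 625$
$v{\left(0 \right)} W{\left(5 \left(-1\right) \right)} = \left(-1\right) 625 = -625$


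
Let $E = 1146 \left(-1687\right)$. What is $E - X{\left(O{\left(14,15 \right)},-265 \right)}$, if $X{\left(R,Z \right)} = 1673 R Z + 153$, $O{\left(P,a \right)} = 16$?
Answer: $5160065$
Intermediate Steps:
$E = -1933302$
$X{\left(R,Z \right)} = 153 + 1673 R Z$ ($X{\left(R,Z \right)} = 1673 R Z + 153 = 153 + 1673 R Z$)
$E - X{\left(O{\left(14,15 \right)},-265 \right)} = -1933302 - \left(153 + 1673 \cdot 16 \left(-265\right)\right) = -1933302 - \left(153 - 7093520\right) = -1933302 - -7093367 = -1933302 + 7093367 = 5160065$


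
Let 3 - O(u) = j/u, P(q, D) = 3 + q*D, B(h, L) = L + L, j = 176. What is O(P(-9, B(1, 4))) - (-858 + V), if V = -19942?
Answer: 1435583/69 ≈ 20806.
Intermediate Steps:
B(h, L) = 2*L
P(q, D) = 3 + D*q
O(u) = 3 - 176/u
O(P(-9, B(1, 4))) - (-858 + V) = (3 - 176/(3 + (2*4)*(-9))) - (-858 - 19942) = (3 - 176/(3 + 8*(-9))) - 1*(-20800) = (3 - 176/(3 - 72)) + 20800 = (3 - 176/(-69)) + 20800 = (3 - 176*(-1/69)) + 20800 = (3 + 176/69) + 20800 = 383/69 + 20800 = 1435583/69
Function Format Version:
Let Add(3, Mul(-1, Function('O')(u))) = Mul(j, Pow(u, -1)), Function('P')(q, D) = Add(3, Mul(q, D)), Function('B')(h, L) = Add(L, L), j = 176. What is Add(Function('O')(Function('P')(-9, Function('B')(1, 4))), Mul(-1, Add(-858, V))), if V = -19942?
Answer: Rational(1435583, 69) ≈ 20806.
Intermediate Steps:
Function('B')(h, L) = Mul(2, L)
Function('P')(q, D) = Add(3, Mul(D, q))
Function('O')(u) = Add(3, Mul(-176, Pow(u, -1))) (Function('O')(u) = Add(3, Mul(-1, Mul(176, Pow(u, -1)))) = Add(3, Mul(-176, Pow(u, -1))))
Add(Function('O')(Function('P')(-9, Function('B')(1, 4))), Mul(-1, Add(-858, V))) = Add(Add(3, Mul(-176, Pow(Add(3, Mul(Mul(2, 4), -9)), -1))), Mul(-1, Add(-858, -19942))) = Add(Add(3, Mul(-176, Pow(Add(3, Mul(8, -9)), -1))), Mul(-1, -20800)) = Add(Add(3, Mul(-176, Pow(Add(3, -72), -1))), 20800) = Add(Add(3, Mul(-176, Pow(-69, -1))), 20800) = Add(Add(3, Mul(-176, Rational(-1, 69))), 20800) = Add(Add(3, Rational(176, 69)), 20800) = Add(Rational(383, 69), 20800) = Rational(1435583, 69)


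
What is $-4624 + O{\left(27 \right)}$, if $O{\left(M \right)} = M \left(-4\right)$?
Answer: $-4732$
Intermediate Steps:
$O{\left(M \right)} = - 4 M$
$-4624 + O{\left(27 \right)} = -4624 - 108 = -4732$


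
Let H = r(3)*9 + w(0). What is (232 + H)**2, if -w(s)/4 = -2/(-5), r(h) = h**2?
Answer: 2424249/25 ≈ 96970.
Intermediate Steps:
w(s) = -8/5 (w(s) = -(-8)/(-5) = -(-8)*(-1)/5 = -4*2/5 = -8/5)
H = 397/5 (H = 3**2*9 - 8/5 = 9*9 - 8/5 = 81 - 8/5 = 397/5 ≈ 79.400)
(232 + H)**2 = (232 + 397/5)**2 = (1557/5)**2 = 2424249/25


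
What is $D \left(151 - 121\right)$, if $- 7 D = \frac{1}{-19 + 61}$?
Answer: $- \frac{5}{49} \approx -0.10204$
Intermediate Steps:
$D = - \frac{1}{294}$ ($D = - \frac{1}{7 \left(-19 + 61\right)} = - \frac{1}{7 \cdot 42} = \left(- \frac{1}{7}\right) \frac{1}{42} = - \frac{1}{294} \approx -0.0034014$)
$D \left(151 - 121\right) = - \frac{151 - 121}{294} = \left(- \frac{1}{294}\right) 30 = - \frac{5}{49}$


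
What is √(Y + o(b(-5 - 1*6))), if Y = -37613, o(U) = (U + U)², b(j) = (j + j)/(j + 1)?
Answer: I*√939841/5 ≈ 193.89*I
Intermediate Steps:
b(j) = 2*j/(1 + j) (b(j) = (2*j)/(1 + j) = 2*j/(1 + j))
o(U) = 4*U² (o(U) = (2*U)² = 4*U²)
√(Y + o(b(-5 - 1*6))) = √(-37613 + 4*(2*(-5 - 1*6)/(1 + (-5 - 1*6)))²) = √(-37613 + 4*(2*(-5 - 6)/(1 + (-5 - 6)))²) = √(-37613 + 4*(2*(-11)/(1 - 11))²) = √(-37613 + 4*(2*(-11)/(-10))²) = √(-37613 + 4*(2*(-11)*(-⅒))²) = √(-37613 + 4*(11/5)²) = √(-37613 + 4*(121/25)) = √(-37613 + 484/25) = √(-939841/25) = I*√939841/5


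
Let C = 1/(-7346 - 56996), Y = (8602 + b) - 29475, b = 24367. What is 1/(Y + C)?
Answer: 64342/224810947 ≈ 0.00028620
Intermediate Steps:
Y = 3494 (Y = (8602 + 24367) - 29475 = 32969 - 29475 = 3494)
C = -1/64342 (C = 1/(-64342) = -1/64342 ≈ -1.5542e-5)
1/(Y + C) = 1/(3494 - 1/64342) = 1/(224810947/64342) = 64342/224810947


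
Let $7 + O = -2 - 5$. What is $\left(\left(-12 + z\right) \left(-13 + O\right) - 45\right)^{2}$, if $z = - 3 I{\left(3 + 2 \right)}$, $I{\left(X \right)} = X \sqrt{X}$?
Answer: $897966 + 225990 \sqrt{5} \approx 1.4033 \cdot 10^{6}$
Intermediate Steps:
$O = -14$ ($O = -7 - 7 = -14$)
$I{\left(X \right)} = X^{\frac{3}{2}}$
$z = - 15 \sqrt{5}$ ($z = - 3 \left(3 + 2\right)^{\frac{3}{2}} = - 3 \cdot 5^{\frac{3}{2}} = - 3 \cdot 5 \sqrt{5} = - 15 \sqrt{5} \approx -33.541$)
$\left(\left(-12 + z\right) \left(-13 + O\right) - 45\right)^{2} = \left(\left(-12 - 15 \sqrt{5}\right) \left(-13 - 14\right) - 45\right)^{2} = \left(\left(-12 - 15 \sqrt{5}\right) \left(-27\right) - 45\right)^{2} = \left(\left(324 + 405 \sqrt{5}\right) - 45\right)^{2} = \left(279 + 405 \sqrt{5}\right)^{2}$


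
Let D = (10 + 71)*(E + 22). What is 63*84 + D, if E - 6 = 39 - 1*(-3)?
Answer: 10962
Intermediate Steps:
E = 48 (E = 6 + (39 - 1*(-3)) = 6 + (39 + 3) = 6 + 42 = 48)
D = 5670 (D = (10 + 71)*(48 + 22) = 81*70 = 5670)
63*84 + D = 63*84 + 5670 = 5292 + 5670 = 10962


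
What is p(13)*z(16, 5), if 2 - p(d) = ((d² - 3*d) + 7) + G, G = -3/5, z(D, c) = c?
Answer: -672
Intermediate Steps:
G = -⅗ (G = -3*⅕ = -⅗ ≈ -0.60000)
p(d) = -22/5 - d² + 3*d (p(d) = 2 - (((d² - 3*d) + 7) - ⅗) = 2 - ((7 + d² - 3*d) - ⅗) = 2 - (32/5 + d² - 3*d) = 2 + (-32/5 - d² + 3*d) = -22/5 - d² + 3*d)
p(13)*z(16, 5) = (-22/5 - 1*13² + 3*13)*5 = (-22/5 - 1*169 + 39)*5 = (-22/5 - 169 + 39)*5 = -672/5*5 = -672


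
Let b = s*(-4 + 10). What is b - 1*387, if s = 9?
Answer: -333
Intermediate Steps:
b = 54 (b = 9*(-4 + 10) = 9*6 = 54)
b - 1*387 = 54 - 1*387 = 54 - 387 = -333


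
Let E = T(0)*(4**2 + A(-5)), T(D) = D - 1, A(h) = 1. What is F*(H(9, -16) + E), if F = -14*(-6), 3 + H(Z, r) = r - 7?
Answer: -3612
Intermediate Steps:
H(Z, r) = -10 + r (H(Z, r) = -3 + (r - 7) = -3 + (-7 + r) = -10 + r)
F = 84
T(D) = -1 + D
E = -17 (E = (-1 + 0)*(4**2 + 1) = -(16 + 1) = -1*17 = -17)
F*(H(9, -16) + E) = 84*((-10 - 16) - 17) = 84*(-26 - 17) = 84*(-43) = -3612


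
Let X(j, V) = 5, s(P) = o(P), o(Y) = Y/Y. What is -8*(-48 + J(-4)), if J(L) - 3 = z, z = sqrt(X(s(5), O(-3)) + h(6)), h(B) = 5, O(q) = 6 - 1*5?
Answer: 360 - 8*sqrt(10) ≈ 334.70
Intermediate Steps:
o(Y) = 1
s(P) = 1
O(q) = 1 (O(q) = 6 - 5 = 1)
z = sqrt(10) (z = sqrt(5 + 5) = sqrt(10) ≈ 3.1623)
J(L) = 3 + sqrt(10)
-8*(-48 + J(-4)) = -8*(-48 + (3 + sqrt(10))) = -8*(-45 + sqrt(10)) = 360 - 8*sqrt(10)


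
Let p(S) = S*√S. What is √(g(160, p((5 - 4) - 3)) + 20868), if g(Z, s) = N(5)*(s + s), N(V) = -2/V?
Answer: 2*√(130425 + 10*I*√2)/5 ≈ 144.46 + 0.0078319*I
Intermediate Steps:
p(S) = S^(3/2)
g(Z, s) = -4*s/5 (g(Z, s) = (-2/5)*(s + s) = (-2*⅕)*(2*s) = -4*s/5)
√(g(160, p((5 - 4) - 3)) + 20868) = √(-4*((5 - 4) - 3)^(3/2)/5 + 20868) = √(-4*(1 - 3)^(3/2)/5 + 20868) = √(-(-8)*I*√2/5 + 20868) = √(8*I*√2/5 + 20868) = √(20868 + 8*I*√2/5)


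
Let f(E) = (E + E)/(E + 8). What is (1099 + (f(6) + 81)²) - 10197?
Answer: -117473/49 ≈ -2397.4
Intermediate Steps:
f(E) = 2*E/(8 + E) (f(E) = (2*E)/(8 + E) = 2*E/(8 + E))
(1099 + (f(6) + 81)²) - 10197 = (1099 + (2*6/(8 + 6) + 81)²) - 10197 = (1099 + (2*6/14 + 81)²) - 10197 = (1099 + (2*6*(1/14) + 81)²) - 10197 = (1099 + (6/7 + 81)²) - 10197 = (1099 + (573/7)²) - 10197 = (1099 + 328329/49) - 10197 = 382180/49 - 10197 = -117473/49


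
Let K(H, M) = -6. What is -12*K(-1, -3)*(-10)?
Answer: -720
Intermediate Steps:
-12*K(-1, -3)*(-10) = -12*(-6)*(-10) = 72*(-10) = -720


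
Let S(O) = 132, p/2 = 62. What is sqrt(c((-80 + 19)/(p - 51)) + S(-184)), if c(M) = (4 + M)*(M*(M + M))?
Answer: 3*sqrt(430451362)/5329 ≈ 11.680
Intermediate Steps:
p = 124 (p = 2*62 = 124)
c(M) = 2*M**2*(4 + M) (c(M) = (4 + M)*(M*(2*M)) = (4 + M)*(2*M**2) = 2*M**2*(4 + M))
sqrt(c((-80 + 19)/(p - 51)) + S(-184)) = sqrt(2*((-80 + 19)/(124 - 51))**2*(4 + (-80 + 19)/(124 - 51)) + 132) = sqrt(2*(-61/73)**2*(4 - 61/73) + 132) = sqrt(2*(3721/5329)*(231/73) + 132) = sqrt(1719102/389017 + 132) = sqrt(53069346/389017) = 3*sqrt(430451362)/5329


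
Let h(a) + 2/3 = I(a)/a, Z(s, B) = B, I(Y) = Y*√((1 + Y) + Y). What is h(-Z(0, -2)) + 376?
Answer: 1126/3 + √5 ≈ 377.57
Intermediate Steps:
I(Y) = Y*√(1 + 2*Y)
h(a) = -⅔ + √(1 + 2*a) (h(a) = -⅔ + (a*√(1 + 2*a))/a = -⅔ + √(1 + 2*a))
h(-Z(0, -2)) + 376 = (-⅔ + √(1 + 2*(-1*(-2)))) + 376 = (-⅔ + √(1 + 2*2)) + 376 = (-⅔ + √(1 + 4)) + 376 = (-⅔ + √5) + 376 = 1126/3 + √5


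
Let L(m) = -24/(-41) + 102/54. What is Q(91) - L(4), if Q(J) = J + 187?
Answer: 101669/369 ≈ 275.53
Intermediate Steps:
L(m) = 913/369 (L(m) = -24*(-1/41) + 102*(1/54) = 24/41 + 17/9 = 913/369)
Q(J) = 187 + J
Q(91) - L(4) = (187 + 91) - 1*913/369 = 278 - 913/369 = 101669/369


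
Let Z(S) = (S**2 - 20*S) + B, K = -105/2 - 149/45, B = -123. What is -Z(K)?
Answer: -33275629/8100 ≈ -4108.1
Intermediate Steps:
K = -5023/90 (K = -105*1/2 - 149*1/45 = -105/2 - 149/45 = -5023/90 ≈ -55.811)
Z(S) = -123 + S**2 - 20*S (Z(S) = (S**2 - 20*S) - 123 = -123 + S**2 - 20*S)
-Z(K) = -(-123 + (-5023/90)**2 - 20*(-5023/90)) = -(-123 + 25230529/8100 + 10046/9) = -1*33275629/8100 = -33275629/8100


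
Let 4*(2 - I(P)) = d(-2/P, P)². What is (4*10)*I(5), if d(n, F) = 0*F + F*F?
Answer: -6170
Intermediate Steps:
d(n, F) = F² (d(n, F) = 0 + F² = F²)
I(P) = 2 - P⁴/4
(4*10)*I(5) = (4*10)*(2 - ¼*5⁴) = 40*(2 - ¼*625) = 40*(2 - 625/4) = 40*(-617/4) = -6170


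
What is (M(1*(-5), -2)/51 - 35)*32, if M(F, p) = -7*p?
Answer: -56672/51 ≈ -1111.2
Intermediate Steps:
(M(1*(-5), -2)/51 - 35)*32 = (-7*(-2)/51 - 35)*32 = (14*(1/51) - 35)*32 = (14/51 - 35)*32 = -1771/51*32 = -56672/51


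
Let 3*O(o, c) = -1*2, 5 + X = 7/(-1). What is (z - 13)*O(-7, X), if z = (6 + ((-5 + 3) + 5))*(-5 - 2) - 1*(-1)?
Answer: 50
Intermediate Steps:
X = -12 (X = -5 + 7/(-1) = -5 + 7*(-1) = -5 - 7 = -12)
O(o, c) = -⅔ (O(o, c) = (-1*2)/3 = (⅓)*(-2) = -⅔)
z = -62 (z = (6 + (-2 + 5))*(-7) + 1 = (6 + 3)*(-7) + 1 = 9*(-7) + 1 = -63 + 1 = -62)
(z - 13)*O(-7, X) = (-62 - 13)*(-⅔) = -75*(-⅔) = 50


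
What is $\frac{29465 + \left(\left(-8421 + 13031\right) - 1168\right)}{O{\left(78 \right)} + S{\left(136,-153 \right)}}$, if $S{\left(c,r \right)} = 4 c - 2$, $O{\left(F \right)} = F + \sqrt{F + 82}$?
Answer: $\frac{340039}{6404} - \frac{10969 \sqrt{10}}{32020} \approx 52.015$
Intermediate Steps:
$O{\left(F \right)} = F + \sqrt{82 + F}$
$S{\left(c,r \right)} = -2 + 4 c$
$\frac{29465 + \left(\left(-8421 + 13031\right) - 1168\right)}{O{\left(78 \right)} + S{\left(136,-153 \right)}} = \frac{29465 + \left(\left(-8421 + 13031\right) - 1168\right)}{\left(78 + \sqrt{82 + 78}\right) + \left(-2 + 4 \cdot 136\right)} = \frac{29465 + \left(4610 - 1168\right)}{\left(78 + \sqrt{160}\right) + \left(-2 + 544\right)} = \frac{29465 + 3442}{\left(78 + 4 \sqrt{10}\right) + 542} = \frac{32907}{620 + 4 \sqrt{10}}$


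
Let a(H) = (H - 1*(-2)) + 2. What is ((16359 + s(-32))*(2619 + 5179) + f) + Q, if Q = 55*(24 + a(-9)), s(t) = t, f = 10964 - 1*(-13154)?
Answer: 127343109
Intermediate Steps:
f = 24118 (f = 10964 + 13154 = 24118)
a(H) = 4 + H (a(H) = (H + 2) + 2 = (2 + H) + 2 = 4 + H)
Q = 1045 (Q = 55*(24 + (4 - 9)) = 55*(24 - 5) = 55*19 = 1045)
((16359 + s(-32))*(2619 + 5179) + f) + Q = ((16359 - 32)*(2619 + 5179) + 24118) + 1045 = (16327*7798 + 24118) + 1045 = (127317946 + 24118) + 1045 = 127342064 + 1045 = 127343109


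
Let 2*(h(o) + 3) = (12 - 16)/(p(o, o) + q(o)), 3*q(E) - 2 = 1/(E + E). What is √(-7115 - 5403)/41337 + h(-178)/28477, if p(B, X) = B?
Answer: -188681/1797781487 + I*√12518/41337 ≈ -0.00010495 + 0.0027066*I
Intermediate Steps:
q(E) = ⅔ + 1/(6*E) (q(E) = ⅔ + 1/(3*(E + E)) = ⅔ + 1/(3*((2*E))) = ⅔ + (1/(2*E))/3 = ⅔ + 1/(6*E))
h(o) = -3 - 2/(o + (1 + 4*o)/(6*o)) (h(o) = -3 + ((12 - 16)/(o + (1 + 4*o)/(6*o)))/2 = -3 + (-4/(o + (1 + 4*o)/(6*o)))/2 = -3 - 2/(o + (1 + 4*o)/(6*o)))
√(-7115 - 5403)/41337 + h(-178)/28477 = √(-7115 - 5403)/41337 + (3*(-1 - 8*(-178) - 6*(-178)²)/(1 + 4*(-178) + 6*(-178)²))/28477 = √(-12518)*(1/41337) + (3*(-1 + 1424 - 6*31684)/(1 - 712 + 6*31684))*(1/28477) = (I*√12518)*(1/41337) + (3*(-1 + 1424 - 190104)/(1 - 712 + 190104))*(1/28477) = I*√12518/41337 + (3*(-188681)/189393)*(1/28477) = I*√12518/41337 + (3*(1/189393)*(-188681))*(1/28477) = I*√12518/41337 - 188681/63131*1/28477 = I*√12518/41337 - 188681/1797781487 = -188681/1797781487 + I*√12518/41337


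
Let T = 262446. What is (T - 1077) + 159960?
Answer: 421329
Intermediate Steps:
(T - 1077) + 159960 = (262446 - 1077) + 159960 = 261369 + 159960 = 421329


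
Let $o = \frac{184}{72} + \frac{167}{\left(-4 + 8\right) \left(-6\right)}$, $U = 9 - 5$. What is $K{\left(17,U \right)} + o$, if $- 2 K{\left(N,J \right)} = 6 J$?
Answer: $- \frac{1181}{72} \approx -16.403$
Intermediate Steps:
$U = 4$ ($U = 9 - 5 = 4$)
$K{\left(N,J \right)} = - 3 J$ ($K{\left(N,J \right)} = - \frac{6 J}{2} = - 3 J$)
$o = - \frac{317}{72}$ ($o = 184 \cdot \frac{1}{72} + \frac{167}{4 \left(-6\right)} = \frac{23}{9} + \frac{167}{-24} = \frac{23}{9} + 167 \left(- \frac{1}{24}\right) = \frac{23}{9} - \frac{167}{24} = - \frac{317}{72} \approx -4.4028$)
$K{\left(17,U \right)} + o = \left(-3\right) 4 - \frac{317}{72} = -12 - \frac{317}{72} = - \frac{1181}{72}$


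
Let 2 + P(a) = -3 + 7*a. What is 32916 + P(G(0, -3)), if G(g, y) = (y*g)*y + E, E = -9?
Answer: 32848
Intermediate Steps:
G(g, y) = -9 + g*y² (G(g, y) = (y*g)*y - 9 = (g*y)*y - 9 = g*y² - 9 = -9 + g*y²)
P(a) = -5 + 7*a (P(a) = -2 + (-3 + 7*a) = -5 + 7*a)
32916 + P(G(0, -3)) = 32916 + (-5 + 7*(-9 + 0*(-3)²)) = 32916 + (-5 + 7*(-9 + 0*9)) = 32916 + (-5 + 7*(-9 + 0)) = 32916 + (-5 + 7*(-9)) = 32916 + (-5 - 63) = 32916 - 68 = 32848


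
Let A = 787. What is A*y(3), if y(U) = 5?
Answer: 3935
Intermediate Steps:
A*y(3) = 787*5 = 3935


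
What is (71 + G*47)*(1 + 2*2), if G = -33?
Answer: -7400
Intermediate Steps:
(71 + G*47)*(1 + 2*2) = (71 - 33*47)*(1 + 2*2) = (71 - 1551)*(1 + 4) = -1480*5 = -7400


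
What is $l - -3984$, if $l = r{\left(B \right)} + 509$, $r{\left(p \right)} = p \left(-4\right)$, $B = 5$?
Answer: $4473$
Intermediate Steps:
$r{\left(p \right)} = - 4 p$
$l = 489$ ($l = \left(-4\right) 5 + 509 = -20 + 509 = 489$)
$l - -3984 = 489 - -3984 = 489 + 3984 = 4473$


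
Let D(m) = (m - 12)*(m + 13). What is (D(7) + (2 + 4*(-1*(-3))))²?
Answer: 7396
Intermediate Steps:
D(m) = (-12 + m)*(13 + m)
(D(7) + (2 + 4*(-1*(-3))))² = ((-156 + 7 + 7²) + (2 + 4*(-1*(-3))))² = ((-156 + 7 + 49) + (2 + 4*3))² = (-100 + (2 + 12))² = (-100 + 14)² = (-86)² = 7396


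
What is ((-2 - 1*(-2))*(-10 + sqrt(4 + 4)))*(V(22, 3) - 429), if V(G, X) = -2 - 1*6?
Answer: 0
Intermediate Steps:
V(G, X) = -8 (V(G, X) = -2 - 6 = -8)
((-2 - 1*(-2))*(-10 + sqrt(4 + 4)))*(V(22, 3) - 429) = ((-2 - 1*(-2))*(-10 + sqrt(4 + 4)))*(-8 - 429) = ((-2 + 2)*(-10 + sqrt(8)))*(-437) = (0*(-10 + 2*sqrt(2)))*(-437) = 0*(-437) = 0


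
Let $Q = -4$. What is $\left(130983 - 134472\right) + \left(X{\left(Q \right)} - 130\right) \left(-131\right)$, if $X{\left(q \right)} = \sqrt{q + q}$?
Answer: $13541 - 262 i \sqrt{2} \approx 13541.0 - 370.52 i$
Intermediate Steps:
$X{\left(q \right)} = \sqrt{2} \sqrt{q}$ ($X{\left(q \right)} = \sqrt{2 q} = \sqrt{2} \sqrt{q}$)
$\left(130983 - 134472\right) + \left(X{\left(Q \right)} - 130\right) \left(-131\right) = \left(130983 - 134472\right) + \left(\sqrt{2} \sqrt{-4} - 130\right) \left(-131\right) = \left(130983 - 134472\right) + \left(\sqrt{2} \cdot 2 i - 130\right) \left(-131\right) = -3489 + \left(2 i \sqrt{2} - 130\right) \left(-131\right) = -3489 + \left(-130 + 2 i \sqrt{2}\right) \left(-131\right) = -3489 + \left(17030 - 262 i \sqrt{2}\right) = 13541 - 262 i \sqrt{2}$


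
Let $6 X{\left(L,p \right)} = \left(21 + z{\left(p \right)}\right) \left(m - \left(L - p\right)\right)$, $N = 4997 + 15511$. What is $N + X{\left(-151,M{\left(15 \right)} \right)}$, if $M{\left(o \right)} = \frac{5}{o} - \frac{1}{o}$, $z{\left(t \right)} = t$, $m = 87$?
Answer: $\frac{14412953}{675} \approx 21353.0$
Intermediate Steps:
$N = 20508$
$M{\left(o \right)} = \frac{4}{o}$
$X{\left(L,p \right)} = \frac{\left(21 + p\right) \left(87 + p - L\right)}{6}$ ($X{\left(L,p \right)} = \frac{\left(21 + p\right) \left(87 - \left(L - p\right)\right)}{6} = \frac{\left(21 + p\right) \left(87 + p - L\right)}{6}$)
$N + X{\left(-151,M{\left(15 \right)} \right)} = 20508 + \left(\frac{609}{2} + 18 \cdot \frac{4}{15} - - \frac{1057}{2} + \frac{\left(\frac{4}{15}\right)^{2}}{6} - - \frac{151 \cdot \frac{4}{15}}{6}\right) = 20508 + \left(\frac{609}{2} + 18 \cdot 4 \cdot \frac{1}{15} + \frac{1057}{2} + \frac{\left(4 \cdot \frac{1}{15}\right)^{2}}{6} - - \frac{151 \cdot 4 \cdot \frac{1}{15}}{6}\right) = 20508 + \left(\frac{609}{2} + 18 \cdot \frac{4}{15} + \frac{1057}{2} + \frac{\left(\frac{4}{15}\right)^{2}}{6} - \left(- \frac{151}{6}\right) \frac{4}{15}\right) = 20508 + \left(\frac{609}{2} + \frac{24}{5} + \frac{1057}{2} + \frac{1}{6} \cdot \frac{16}{225} + \frac{302}{45}\right) = 20508 + \left(\frac{609}{2} + \frac{24}{5} + \frac{1057}{2} + \frac{8}{675} + \frac{302}{45}\right) = 20508 + \frac{570053}{675} = \frac{14412953}{675}$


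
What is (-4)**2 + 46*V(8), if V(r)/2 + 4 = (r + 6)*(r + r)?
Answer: 20256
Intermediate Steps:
V(r) = -8 + 4*r*(6 + r) (V(r) = -8 + 2*((r + 6)*(r + r)) = -8 + 2*((6 + r)*(2*r)) = -8 + 2*(2*r*(6 + r)) = -8 + 4*r*(6 + r))
(-4)**2 + 46*V(8) = (-4)**2 + 46*(-8 + 4*8**2 + 24*8) = 16 + 46*(-8 + 4*64 + 192) = 16 + 46*(-8 + 256 + 192) = 16 + 46*440 = 16 + 20240 = 20256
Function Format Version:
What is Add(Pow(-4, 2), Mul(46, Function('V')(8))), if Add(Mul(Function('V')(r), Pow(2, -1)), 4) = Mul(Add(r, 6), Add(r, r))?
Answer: 20256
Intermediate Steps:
Function('V')(r) = Add(-8, Mul(4, r, Add(6, r))) (Function('V')(r) = Add(-8, Mul(2, Mul(Add(r, 6), Add(r, r)))) = Add(-8, Mul(2, Mul(Add(6, r), Mul(2, r)))) = Add(-8, Mul(2, Mul(2, r, Add(6, r)))) = Add(-8, Mul(4, r, Add(6, r))))
Add(Pow(-4, 2), Mul(46, Function('V')(8))) = Add(Pow(-4, 2), Mul(46, Add(-8, Mul(4, Pow(8, 2)), Mul(24, 8)))) = Add(16, Mul(46, Add(-8, Mul(4, 64), 192))) = Add(16, Mul(46, Add(-8, 256, 192))) = Add(16, Mul(46, 440)) = Add(16, 20240) = 20256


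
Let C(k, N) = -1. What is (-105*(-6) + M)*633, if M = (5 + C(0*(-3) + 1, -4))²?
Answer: 408918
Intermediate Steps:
M = 16 (M = (5 - 1)² = 4² = 16)
(-105*(-6) + M)*633 = (-105*(-6) + 16)*633 = (630 + 16)*633 = 646*633 = 408918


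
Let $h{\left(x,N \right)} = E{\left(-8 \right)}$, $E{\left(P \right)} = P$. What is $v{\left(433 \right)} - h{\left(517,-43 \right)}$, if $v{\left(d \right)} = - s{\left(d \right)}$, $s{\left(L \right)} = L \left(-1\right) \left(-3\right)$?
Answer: $-1291$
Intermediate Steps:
$h{\left(x,N \right)} = -8$
$s{\left(L \right)} = 3 L$ ($s{\left(L \right)} = - L \left(-3\right) = 3 L$)
$v{\left(d \right)} = - 3 d$
$v{\left(433 \right)} - h{\left(517,-43 \right)} = \left(-3\right) 433 - -8 = -1299 + 8 = -1291$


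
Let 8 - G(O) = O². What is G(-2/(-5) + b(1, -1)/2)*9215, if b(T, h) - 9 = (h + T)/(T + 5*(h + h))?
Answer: -2950643/20 ≈ -1.4753e+5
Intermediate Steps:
b(T, h) = 9 + (T + h)/(T + 10*h) (b(T, h) = 9 + (h + T)/(T + 5*(h + h)) = 9 + (T + h)/(T + 5*(2*h)) = 9 + (T + h)/(T + 10*h))
G(O) = 8 - O²
G(-2/(-5) + b(1, -1)/2)*9215 = (8 - (-2/(-5) + ((10*1 + 91*(-1))/(1 + 10*(-1)))/2)²)*9215 = (8 - (-2*(-⅕) + ((10 - 91)/(1 - 10))*(½))²)*9215 = (8 - (⅖ + (-81/(-9))*(½))²)*9215 = (8 - (⅖ - ⅑*(-81)*(½))²)*9215 = (8 - (⅖ + 9*(½))²)*9215 = (8 - (⅖ + 9/2)²)*9215 = (8 - (49/10)²)*9215 = (8 - 1*2401/100)*9215 = (8 - 2401/100)*9215 = -1601/100*9215 = -2950643/20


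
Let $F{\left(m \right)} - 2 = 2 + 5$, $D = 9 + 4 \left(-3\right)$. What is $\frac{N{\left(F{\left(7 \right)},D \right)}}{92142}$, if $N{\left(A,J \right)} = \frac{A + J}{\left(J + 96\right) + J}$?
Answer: $\frac{1}{1382130} \approx 7.2352 \cdot 10^{-7}$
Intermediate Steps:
$D = -3$ ($D = 9 - 12 = -3$)
$F{\left(m \right)} = 9$ ($F{\left(m \right)} = 2 + \left(2 + 5\right) = 2 + 7 = 9$)
$N{\left(A,J \right)} = \frac{A + J}{96 + 2 J}$ ($N{\left(A,J \right)} = \frac{A + J}{\left(96 + J\right) + J} = \frac{A + J}{96 + 2 J}$)
$\frac{N{\left(F{\left(7 \right)},D \right)}}{92142} = \frac{\frac{1}{2} \frac{1}{48 - 3} \left(9 - 3\right)}{92142} = \frac{1}{2} \cdot \frac{1}{45} \cdot 6 \cdot \frac{1}{92142} = \frac{1}{15} \cdot \frac{1}{92142} = \frac{1}{1382130}$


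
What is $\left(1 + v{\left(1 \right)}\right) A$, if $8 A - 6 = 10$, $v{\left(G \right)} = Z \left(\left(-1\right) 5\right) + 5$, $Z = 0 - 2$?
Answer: $32$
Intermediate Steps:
$Z = -2$ ($Z = 0 - 2 = -2$)
$v{\left(G \right)} = 15$ ($v{\left(G \right)} = - 2 \left(\left(-1\right) 5\right) + 5 = \left(-2\right) \left(-5\right) + 5 = 10 + 5 = 15$)
$A = 2$ ($A = \frac{3}{4} + \frac{1}{8} \cdot 10 = \frac{3}{4} + \frac{5}{4} = 2$)
$\left(1 + v{\left(1 \right)}\right) A = \left(1 + 15\right) 2 = 16 \cdot 2 = 32$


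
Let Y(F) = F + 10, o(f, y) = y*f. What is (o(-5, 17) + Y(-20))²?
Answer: 9025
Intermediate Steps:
o(f, y) = f*y
Y(F) = 10 + F
(o(-5, 17) + Y(-20))² = (-5*17 + (10 - 20))² = (-85 - 10)² = (-95)² = 9025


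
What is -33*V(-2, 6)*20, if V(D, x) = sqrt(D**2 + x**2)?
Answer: -1320*sqrt(10) ≈ -4174.2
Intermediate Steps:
-33*V(-2, 6)*20 = -33*sqrt((-2)**2 + 6**2)*20 = -33*sqrt(4 + 36)*20 = -66*sqrt(10)*20 = -1320*sqrt(10)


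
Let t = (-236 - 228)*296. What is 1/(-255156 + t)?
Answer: -1/392500 ≈ -2.5478e-6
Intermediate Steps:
t = -137344 (t = -464*296 = -137344)
1/(-255156 + t) = 1/(-255156 - 137344) = 1/(-392500) = -1/392500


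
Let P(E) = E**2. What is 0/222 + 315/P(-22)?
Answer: 315/484 ≈ 0.65083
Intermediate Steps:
0/222 + 315/P(-22) = 0/222 + 315/((-22)**2) = 0*(1/222) + 315/484 = 0 + 315*(1/484) = 0 + 315/484 = 315/484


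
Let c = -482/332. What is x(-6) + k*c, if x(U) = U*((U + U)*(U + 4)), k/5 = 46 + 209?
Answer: -331179/166 ≈ -1995.1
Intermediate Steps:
c = -241/166 (c = -482*1/332 = -241/166 ≈ -1.4518)
k = 1275 (k = 5*(46 + 209) = 5*255 = 1275)
x(U) = 2*U**2*(4 + U) (x(U) = U*((2*U)*(4 + U)) = U*(2*U*(4 + U)) = 2*U**2*(4 + U))
x(-6) + k*c = 2*(-6)**2*(4 - 6) + 1275*(-241/166) = 2*36*(-2) - 307275/166 = -144 - 307275/166 = -331179/166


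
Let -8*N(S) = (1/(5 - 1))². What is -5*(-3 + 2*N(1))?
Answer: 965/64 ≈ 15.078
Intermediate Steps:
N(S) = -1/128 (N(S) = -1/(8*(5 - 1)²) = -(1/4)²/8 = -(¼)²/8 = -⅛*1/16 = -1/128)
-5*(-3 + 2*N(1)) = -5*(-3 + 2*(-1/128)) = -5*(-3 - 1/64) = -5*(-193/64) = 965/64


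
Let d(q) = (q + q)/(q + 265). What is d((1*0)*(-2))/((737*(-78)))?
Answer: 0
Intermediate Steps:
d(q) = 2*q/(265 + q) (d(q) = (2*q)/(265 + q) = 2*q/(265 + q))
d((1*0)*(-2))/((737*(-78))) = (2*((1*0)*(-2))/(265 + (1*0)*(-2)))/((737*(-78))) = (2*(0*(-2))/(265 + 0*(-2)))/(-57486) = (2*0/(265 + 0))*(-1/57486) = (2*0/265)*(-1/57486) = (2*0*(1/265))*(-1/57486) = 0*(-1/57486) = 0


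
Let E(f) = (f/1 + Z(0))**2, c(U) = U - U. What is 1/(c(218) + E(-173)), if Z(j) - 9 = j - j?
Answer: 1/26896 ≈ 3.7180e-5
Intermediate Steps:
Z(j) = 9 (Z(j) = 9 + (j - j) = 9 + 0 = 9)
c(U) = 0
E(f) = (9 + f)**2 (E(f) = (f/1 + 9)**2 = (f*1 + 9)**2 = (f + 9)**2 = (9 + f)**2)
1/(c(218) + E(-173)) = 1/(0 + (9 - 173)**2) = 1/(0 + (-164)**2) = 1/(0 + 26896) = 1/26896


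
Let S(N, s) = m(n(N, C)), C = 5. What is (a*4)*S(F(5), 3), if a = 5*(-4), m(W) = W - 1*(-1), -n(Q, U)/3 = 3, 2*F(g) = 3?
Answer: 640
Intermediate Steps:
F(g) = 3/2 (F(g) = (1/2)*3 = 3/2)
n(Q, U) = -9 (n(Q, U) = -3*3 = -9)
m(W) = 1 + W (m(W) = W + 1 = 1 + W)
S(N, s) = -8 (S(N, s) = 1 - 9 = -8)
a = -20
(a*4)*S(F(5), 3) = -20*4*(-8) = -80*(-8) = 640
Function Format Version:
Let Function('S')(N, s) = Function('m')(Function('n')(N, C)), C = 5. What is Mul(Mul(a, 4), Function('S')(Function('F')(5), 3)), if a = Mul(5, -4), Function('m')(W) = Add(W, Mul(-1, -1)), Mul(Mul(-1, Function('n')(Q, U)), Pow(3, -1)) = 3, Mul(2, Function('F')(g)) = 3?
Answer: 640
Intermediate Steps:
Function('F')(g) = Rational(3, 2) (Function('F')(g) = Mul(Rational(1, 2), 3) = Rational(3, 2))
Function('n')(Q, U) = -9 (Function('n')(Q, U) = Mul(-3, 3) = -9)
Function('m')(W) = Add(1, W) (Function('m')(W) = Add(W, 1) = Add(1, W))
Function('S')(N, s) = -8 (Function('S')(N, s) = Add(1, -9) = -8)
a = -20
Mul(Mul(a, 4), Function('S')(Function('F')(5), 3)) = Mul(Mul(-20, 4), -8) = Mul(-80, -8) = 640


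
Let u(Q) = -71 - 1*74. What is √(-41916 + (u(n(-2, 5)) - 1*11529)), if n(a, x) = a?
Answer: I*√53590 ≈ 231.5*I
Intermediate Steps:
u(Q) = -145 (u(Q) = -71 - 74 = -145)
√(-41916 + (u(n(-2, 5)) - 1*11529)) = √(-41916 + (-145 - 1*11529)) = √(-41916 + (-145 - 11529)) = √(-41916 - 11674) = √(-53590) = I*√53590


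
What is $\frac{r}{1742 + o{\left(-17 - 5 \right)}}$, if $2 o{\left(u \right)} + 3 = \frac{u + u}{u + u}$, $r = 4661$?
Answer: $\frac{4661}{1741} \approx 2.6772$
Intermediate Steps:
$o{\left(u \right)} = -1$ ($o{\left(u \right)} = - \frac{3}{2} + \frac{\left(u + u\right) \frac{1}{u + u}}{2} = - \frac{3}{2} + \frac{2 u \frac{1}{2 u}}{2} = - \frac{3}{2} + \frac{1}{2} \cdot 1 = - \frac{3}{2} + \frac{1}{2} = -1$)
$\frac{r}{1742 + o{\left(-17 - 5 \right)}} = \frac{4661}{1742 - 1} = \frac{4661}{1741}$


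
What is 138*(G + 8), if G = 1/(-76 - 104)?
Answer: 33097/30 ≈ 1103.2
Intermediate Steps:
G = -1/180 (G = 1/(-180) = -1/180 ≈ -0.0055556)
138*(G + 8) = 138*(-1/180 + 8) = 138*(1439/180) = 33097/30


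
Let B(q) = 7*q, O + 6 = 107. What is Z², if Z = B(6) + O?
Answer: 20449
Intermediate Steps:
O = 101 (O = -6 + 107 = 101)
Z = 143 (Z = 7*6 + 101 = 42 + 101 = 143)
Z² = 143² = 20449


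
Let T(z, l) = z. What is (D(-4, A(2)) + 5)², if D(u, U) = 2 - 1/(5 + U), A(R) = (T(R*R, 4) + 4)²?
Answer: 232324/4761 ≈ 48.797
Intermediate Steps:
A(R) = (4 + R²)² (A(R) = (R*R + 4)² = (R² + 4)² = (4 + R²)²)
(D(-4, A(2)) + 5)² = ((9 + 2*(4 + 2²)²)/(5 + (4 + 2²)²) + 5)² = ((9 + 2*(4 + 4)²)/(5 + (4 + 4)²) + 5)² = ((9 + 2*8²)/(5 + 8²) + 5)² = ((9 + 2*64)/(5 + 64) + 5)² = ((9 + 128)/69 + 5)² = ((1/69)*137 + 5)² = (137/69 + 5)² = (482/69)² = 232324/4761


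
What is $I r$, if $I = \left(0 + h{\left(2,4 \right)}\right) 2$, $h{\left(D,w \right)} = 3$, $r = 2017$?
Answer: $12102$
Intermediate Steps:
$I = 6$ ($I = \left(0 + 3\right) 2 = 3 \cdot 2 = 6$)
$I r = 6 \cdot 2017 = 12102$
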